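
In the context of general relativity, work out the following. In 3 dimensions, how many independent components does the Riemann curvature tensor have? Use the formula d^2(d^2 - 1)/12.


The Riemann tensor in d dimensions has d^2(d^2 - 1)/12 independent components.
d = 3, so d^2 = 9
d^2 - 1 = 8
d^2(d^2 - 1) = 9 * 8 = 72
Divide by 12: 72 / 12 = 6

6


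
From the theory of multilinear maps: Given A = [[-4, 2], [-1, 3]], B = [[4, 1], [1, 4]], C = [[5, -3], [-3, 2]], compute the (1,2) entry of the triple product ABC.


(ABC)_{12} = sum_m (AB)_{1m} C_{m2}. First compute row 1 of AB.
(AB)_{11} = -4*4 + 2*1 = -14
(AB)_{12} = -4*1 + 2*4 = 4
Now contract with column 2 of C:
(AB)_{11} * C_{12} = -14 * -3 = 42
(AB)_{12} * C_{22} = 4 * 2 = 8
(ABC)_{12} = 42 + 8 = 50

50


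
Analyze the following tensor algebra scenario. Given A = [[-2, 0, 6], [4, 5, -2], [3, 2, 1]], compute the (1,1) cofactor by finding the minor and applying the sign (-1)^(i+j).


To find cofactor C_{11}, delete row 1 and column 1.
The resulting 2x2 submatrix is: [[5, -2], [2, 1]]
Minor M_{11} = 5*1 - -2*2
  = 5 - -4 = 9
Sign = (-1)^(1+1) = (-1)^2 = 1
Cofactor C_{11} = 1 * 9 = 9

9


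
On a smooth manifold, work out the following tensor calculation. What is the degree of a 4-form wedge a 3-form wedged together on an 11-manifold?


The degree of a wedge product is the sum of the degrees of the individual forms.
Degrees: 4, 3
Total degree = 4 + 3 = 7

7


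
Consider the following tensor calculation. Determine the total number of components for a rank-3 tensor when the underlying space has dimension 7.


The number of components of a rank-r tensor in d dimensions is d^r.
Here d = 7 and r = 3.
7^3 = 343

343


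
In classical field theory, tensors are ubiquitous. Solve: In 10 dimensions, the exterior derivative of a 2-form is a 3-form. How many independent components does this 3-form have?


The exterior derivative of a p-form is a (p+1)-form.
Its number of independent components is C(n, p+1).
n = 10, p+1 = 3
C(10, 3) = 120

120


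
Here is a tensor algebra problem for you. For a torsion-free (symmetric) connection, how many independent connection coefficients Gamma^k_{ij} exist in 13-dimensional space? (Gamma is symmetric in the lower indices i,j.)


Christoffel symbols Gamma^k_{ij} are symmetric in i,j, so there are d * d(d+1)/2 independent symbols.
d = 13
d(d+1)/2 = 13 * 14 / 2 = 91
Total = 13 * 91 = 1183

1183


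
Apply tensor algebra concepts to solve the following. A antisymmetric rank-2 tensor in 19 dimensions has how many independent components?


A antisymmetric rank-2 tensor in d dimensions has d(d-1)/2 independent components.
d = 19
d(d-1)/2 = 19 * 18 / 2 = 342 / 2 = 171

171


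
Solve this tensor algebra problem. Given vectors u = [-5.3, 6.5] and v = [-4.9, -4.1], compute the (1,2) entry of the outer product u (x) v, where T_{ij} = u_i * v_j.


The outer product entry T_{ij} = u_i * v_j.
We need i=1, j=2.
u_1 = -5.3, v_2 = -4.1
T_{1,2} = -5.3 * -4.1 = 21.73

21.73


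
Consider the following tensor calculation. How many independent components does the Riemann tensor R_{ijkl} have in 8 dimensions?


The Riemann tensor in d dimensions has d^2(d^2 - 1)/12 independent components.
d = 8, so d^2 = 64
d^2 - 1 = 63
d^2(d^2 - 1) = 64 * 63 = 4032
Divide by 12: 4032 / 12 = 336

336


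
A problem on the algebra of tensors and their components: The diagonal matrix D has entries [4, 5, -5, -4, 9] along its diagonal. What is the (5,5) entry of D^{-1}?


For a diagonal matrix, the inverse has entries (D^{-1})_{ii} = 1/d_{ii}.
The diagonal entries are: d_{11} = 4, d_{22} = 5, d_{33} = -5, d_{44} = -4, d_{55} = 9
We need (D^{-1})_{55} = 1/d_{55} = 1/9 = 1/9

1/9


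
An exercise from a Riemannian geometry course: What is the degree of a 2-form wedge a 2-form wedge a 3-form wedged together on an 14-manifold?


The degree of a wedge product is the sum of the degrees of the individual forms.
Degrees: 2, 2, 3
Total degree = 2 + 2 + 3 = 7

7


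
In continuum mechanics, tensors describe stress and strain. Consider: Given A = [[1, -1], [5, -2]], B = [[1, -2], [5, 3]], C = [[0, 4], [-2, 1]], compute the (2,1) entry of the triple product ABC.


(ABC)_{21} = sum_m (AB)_{2m} C_{m1}. First compute row 2 of AB.
(AB)_{21} = 5*1 + -2*5 = -5
(AB)_{22} = 5*-2 + -2*3 = -16
Now contract with column 1 of C:
(AB)_{21} * C_{11} = -5 * 0 = 0
(AB)_{22} * C_{21} = -16 * -2 = 32
(ABC)_{21} = 0 + 32 = 32

32


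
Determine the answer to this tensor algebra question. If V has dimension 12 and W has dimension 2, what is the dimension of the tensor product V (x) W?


The dimension of a tensor product is the product of dimensions.
dim(V) = 12, dim(W) = 2
dim(V (x) W) = 12 * 2 = 24

24


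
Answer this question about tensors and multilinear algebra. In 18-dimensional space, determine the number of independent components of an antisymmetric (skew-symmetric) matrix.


An antisymmetric rank-2 tensor satisfies A_{ij} = -A_{ji}, so diagonal entries are zero.
The independent components are the upper-triangular entries: C(n, 2) = n(n-1)/2.
n = 18
C(18, 2) = 18 * 17 / 2 = 306 / 2 = 153

153


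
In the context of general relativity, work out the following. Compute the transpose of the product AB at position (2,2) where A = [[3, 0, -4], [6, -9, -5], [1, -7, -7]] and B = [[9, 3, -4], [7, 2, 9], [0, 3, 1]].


(AB)^T_{ij} = (AB)_{ji} = sum_k A_{jk} B_{ki}.
For i=2, j=2 we need (AB)_{22}:
A_{21} * B_{12} = 6 * 3 = 18
A_{22} * B_{22} = -9 * 2 = -18
A_{23} * B_{32} = -5 * 3 = -15
Sum = 18 + -18 + -15 = -15

-15


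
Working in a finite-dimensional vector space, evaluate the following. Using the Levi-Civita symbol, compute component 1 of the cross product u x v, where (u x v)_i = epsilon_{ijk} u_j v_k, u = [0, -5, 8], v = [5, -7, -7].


(u x v)_1 = sum_{j,k} epsilon_{1jk} u_j v_k. Only permutations of (1,2,3) contribute; the two non-zero terms are:
eps_{123} u_2 v_3 = 1 * -5 * -7 = 35
eps_{132} u_3 v_2 = -1 * 8 * -7 = 56
(u x v)_1 = 91

91


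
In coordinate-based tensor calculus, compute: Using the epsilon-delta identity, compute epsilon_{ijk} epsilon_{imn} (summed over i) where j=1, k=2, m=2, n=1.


Using the identity: epsilon_{ijk} epsilon_{imn} = delta_{jm} delta_{kn} - delta_{jn} delta_{km}.
delta_{12} = 0
delta_{21} = 0
delta_{11} = 1
delta_{22} = 1
Result = 0 * 0 - 1 * 1 = 0 - 1 = -1

-1


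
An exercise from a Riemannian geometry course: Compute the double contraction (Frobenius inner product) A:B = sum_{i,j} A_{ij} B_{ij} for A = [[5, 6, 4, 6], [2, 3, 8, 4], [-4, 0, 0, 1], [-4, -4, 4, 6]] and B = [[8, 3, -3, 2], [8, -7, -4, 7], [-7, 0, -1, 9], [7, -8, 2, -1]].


A:B = sum over all i,j of A_{ij} * B_{ij}.
Row 1: 5*8=40, 6*3=18, 4*-3=-12, 6*2=12 => row sum = 58
Row 2: 2*8=16, 3*-7=-21, 8*-4=-32, 4*7=28 => row sum = -9
Row 3: -4*-7=28, 0*0=0, 0*-1=0, 1*9=9 => row sum = 37
Row 4: -4*7=-28, -4*-8=32, 4*2=8, 6*-1=-6 => row sum = 6
Total = 58 + -9 + 37 + 6 = 92

92


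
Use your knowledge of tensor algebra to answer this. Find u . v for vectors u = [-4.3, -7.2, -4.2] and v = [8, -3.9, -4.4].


The inner product u . v = sum of u_i * v_i.
Term-by-term: -4.3 * 8, -7.2 * -3.9, -4.2 * -4.4
Products: -34.4, 28.08, 18.48
Sum = -34.4 + 28.08 + 18.48 = 12.16

12.16


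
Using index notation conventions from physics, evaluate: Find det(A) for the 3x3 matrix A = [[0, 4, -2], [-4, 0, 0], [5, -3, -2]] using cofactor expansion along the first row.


Expanding along the first row, det(A) = a11*M_11 - a12*M_12 + a13*M_13, where M_1j is the (1,j) minor.
Minor M_11 = 0*-2 - 0*-3 = 0
Minor M_12 = -4*-2 - 0*5 = 8
Minor M_13 = -4*-3 - 0*5 = 12
det = 0*(0) - 4*(8) + -2*(12)
    = 0 - 32 + -24
    = -56

-56


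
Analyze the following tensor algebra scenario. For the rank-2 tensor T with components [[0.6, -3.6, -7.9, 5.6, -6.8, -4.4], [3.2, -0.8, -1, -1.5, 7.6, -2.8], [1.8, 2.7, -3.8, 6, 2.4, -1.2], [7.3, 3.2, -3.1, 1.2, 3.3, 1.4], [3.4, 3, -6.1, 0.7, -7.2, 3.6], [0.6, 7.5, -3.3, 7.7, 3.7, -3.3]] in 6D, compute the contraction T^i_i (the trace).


The contraction (trace) of a rank-2 tensor is the sum of its diagonal elements.
Diagonal entries: A[1,1] = 0.6, A[2,2] = -0.8, A[3,3] = -3.8, A[4,4] = 1.2, A[5,5] = -7.2, A[6,6] = -3.3
Tr(A) = 0.6 + -0.8 + -3.8 + 1.2 + -7.2 + -3.3 = -13.3

-13.3


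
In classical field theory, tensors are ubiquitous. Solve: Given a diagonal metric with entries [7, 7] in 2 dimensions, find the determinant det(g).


For a diagonal metric, the determinant is the product of diagonal entries.
Diagonal entries: 7, 7
det(g) = 7 * 7 = 49

49


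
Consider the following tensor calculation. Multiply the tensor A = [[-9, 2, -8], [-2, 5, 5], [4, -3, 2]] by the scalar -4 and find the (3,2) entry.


Scalar multiplication: (cA)_{ij} = c * A_{ij}.
c = -4
A_{32} = -3
(cA)_{32} = -4 * -3 = 12

12


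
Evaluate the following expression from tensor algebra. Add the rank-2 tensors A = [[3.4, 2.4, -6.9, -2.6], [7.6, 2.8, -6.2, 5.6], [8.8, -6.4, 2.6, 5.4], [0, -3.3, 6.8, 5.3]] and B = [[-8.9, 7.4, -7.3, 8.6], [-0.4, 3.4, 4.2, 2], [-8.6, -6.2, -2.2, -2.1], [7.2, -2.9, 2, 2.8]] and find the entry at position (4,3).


Tensor addition is component-wise: (A + B)_{ij} = A_{ij} + B_{ij}.
A_{43} = 6.8
B_{43} = 2
(A + B)_{43} = 6.8 + 2 = 8.8

8.8


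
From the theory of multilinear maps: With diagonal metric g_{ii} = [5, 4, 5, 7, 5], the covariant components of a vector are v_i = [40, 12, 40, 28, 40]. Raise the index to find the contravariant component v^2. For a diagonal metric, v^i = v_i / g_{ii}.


To raise an index with a diagonal metric: v^i = v_i / g_{ii}.
For index 2: v_2 = 12, g_{22} = 4
v^2 = 12 / 4 = 3

3


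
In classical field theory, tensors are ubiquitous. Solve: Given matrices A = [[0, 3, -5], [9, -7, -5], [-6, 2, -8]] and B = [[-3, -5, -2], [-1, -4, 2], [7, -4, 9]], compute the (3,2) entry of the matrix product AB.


(AB)_{ij} = sum_k A_{ik} B_{kj}.
For i=3, j=2:
A_{31} * B_{12} = -6 * -5 = 30
A_{32} * B_{22} = 2 * -4 = -8
A_{33} * B_{32} = -8 * -4 = 32
Sum = 30 + -8 + 32 = 54

54


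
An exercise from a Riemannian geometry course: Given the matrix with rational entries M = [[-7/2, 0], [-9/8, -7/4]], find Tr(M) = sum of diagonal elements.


The trace is the sum of diagonal entries.
Diagonal: M[1,1] = -7/2, M[2,2] = -7/4
Tr(M) = -7/2 + -7/4
Computing step by step:
After adding M[1,1]: -7/2
After adding M[2,2]: -21/4
Tr(M) = -21/4

-21/4


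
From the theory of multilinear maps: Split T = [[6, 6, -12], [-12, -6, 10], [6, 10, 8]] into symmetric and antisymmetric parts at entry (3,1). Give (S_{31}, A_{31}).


T_{31} = 6
T_{13} = -12
S_{31} = (6 + -12)/2 = -6/2 = -3
A_{31} = (6 - -12)/2 = 18/2 = 9
Check: S + A = -3 + 9 = 6 = T_{31}.

(-3, 9)


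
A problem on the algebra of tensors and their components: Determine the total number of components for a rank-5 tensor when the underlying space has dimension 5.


The number of components of a rank-r tensor in d dimensions is d^r.
Here d = 5 and r = 5.
5^5 = 3125

3125


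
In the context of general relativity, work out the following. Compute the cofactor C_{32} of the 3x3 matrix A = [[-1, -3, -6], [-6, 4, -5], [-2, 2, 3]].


To find cofactor C_{32}, delete row 3 and column 2.
The resulting 2x2 submatrix is: [[-1, -6], [-6, -5]]
Minor M_{32} = -1*-5 - -6*-6
  = 5 - 36 = -31
Sign = (-1)^(3+2) = (-1)^5 = -1
Cofactor C_{32} = -1 * -31 = 31

31


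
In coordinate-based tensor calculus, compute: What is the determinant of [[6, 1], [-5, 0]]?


For a 2x2 matrix [[a, b], [c, d]], det = a*d - b*c.
a = 6, b = 1, c = -5, d = 0
a*d = 6 * 0 = 0
b*c = 1 * -5 = -5
det = 0 - -5 = 5

5


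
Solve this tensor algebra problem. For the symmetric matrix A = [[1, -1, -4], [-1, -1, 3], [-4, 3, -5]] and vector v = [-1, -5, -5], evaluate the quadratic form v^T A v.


First compute Av:
(Av)_1 = 1*-1 + -1*-5 + -4*-5 = 24
(Av)_2 = -1*-1 + -1*-5 + 3*-5 = -9
(Av)_3 = -4*-1 + 3*-5 + -5*-5 = 14
Av = [24, -9, 14]
Then v^T (Av) = -1*24 + -5*-9 + -5*14
= -24 + 45 + -70 = -49

-49


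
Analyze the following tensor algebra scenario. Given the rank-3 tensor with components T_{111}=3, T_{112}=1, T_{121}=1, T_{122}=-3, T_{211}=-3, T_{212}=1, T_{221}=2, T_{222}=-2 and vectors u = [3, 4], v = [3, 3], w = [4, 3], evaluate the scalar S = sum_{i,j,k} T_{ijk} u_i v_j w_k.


S = sum over i,j,k of T_{ijk} u_i v_j w_k. Expanding all 8 terms:
T_{111}*u_1*v_1*w_1 = 3*3*3*4 = 108  (running total: 108)
T_{112}*u_1*v_1*w_2 = 1*3*3*3 = 27  (running total: 135)
T_{121}*u_1*v_2*w_1 = 1*3*3*4 = 36  (running total: 171)
T_{122}*u_1*v_2*w_2 = -3*3*3*3 = -81  (running total: 90)
T_{211}*u_2*v_1*w_1 = -3*4*3*4 = -144  (running total: -54)
T_{212}*u_2*v_1*w_2 = 1*4*3*3 = 36  (running total: -18)
T_{221}*u_2*v_2*w_1 = 2*4*3*4 = 96  (running total: 78)
T_{222}*u_2*v_2*w_2 = -2*4*3*3 = -72  (running total: 6)
S = 6

6


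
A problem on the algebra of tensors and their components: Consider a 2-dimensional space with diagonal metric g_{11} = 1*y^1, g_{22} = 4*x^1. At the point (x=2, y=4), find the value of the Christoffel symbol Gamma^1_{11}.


For a diagonal metric, Gamma^k_{ij} = (1/2) g^{kk} (dg_{ik}/dx_j + dg_{jk}/dx_i - dg_{ij}/dx_k).
The metric is diagonal, so g_{ab} = 0 for a != b.
At the given point: g_{11} = 4, g_{22} = 8
g^{11} = 1/4
dg_{11}/dx_1 = dg_{11}/dx_1 = 0
dg_{11}/dx_1 = dg_{11}/dx_1 = 0
dg_{11}/dx_1 = dg_{11}/dx_1 = 0
Numerator = 0 + 0 - 0 = 0
Gamma^1_{11} = 0 / (2 * 4) = 0

0


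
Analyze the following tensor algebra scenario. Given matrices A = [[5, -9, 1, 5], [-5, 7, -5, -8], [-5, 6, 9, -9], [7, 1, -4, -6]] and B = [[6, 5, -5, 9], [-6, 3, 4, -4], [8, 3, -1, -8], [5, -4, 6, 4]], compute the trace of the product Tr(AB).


Tr(AB) = sum_i (AB)_{ii} where (AB)_{ii} = sum_k A_{ik} B_{ki}.
(AB)_{11} = 5*6 + -9*-6 + 1*8 + 5*5 = 117
(AB)_{22} = -5*5 + 7*3 + -5*3 + -8*-4 = 13
(AB)_{33} = -5*-5 + 6*4 + 9*-1 + -9*6 = -14
(AB)_{44} = 7*9 + 1*-4 + -4*-8 + -6*4 = 67
Tr(AB) = 117 + 13 + -14 + 67 = 183

183


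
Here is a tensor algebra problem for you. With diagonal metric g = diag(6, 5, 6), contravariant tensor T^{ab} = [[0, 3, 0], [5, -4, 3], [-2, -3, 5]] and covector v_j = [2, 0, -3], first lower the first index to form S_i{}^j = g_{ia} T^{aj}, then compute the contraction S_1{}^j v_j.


Step 1: lower the first index. For a diagonal metric, g_{ia} T^{aj} = g_{ii} T^{ij} (no sum on i).
g_{11} = 6
S_1{}^1 = 6 * T^{11} = 6 * 0 = 0
S_1{}^2 = 6 * T^{12} = 6 * 3 = 18
S_1{}^3 = 6 * T^{13} = 6 * 0 = 0
Step 2: contract S_1{}^j with v_j.
S_1{}^1 * v_1 = 0 * 2 = 0
S_1{}^2 * v_2 = 18 * 0 = 0
S_1{}^3 * v_3 = 0 * -3 = 0
Result = 0 + 0 + 0 = 0

0


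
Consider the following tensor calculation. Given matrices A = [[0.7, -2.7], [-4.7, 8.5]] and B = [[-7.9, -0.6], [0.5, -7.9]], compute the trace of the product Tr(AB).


Tr(AB) = sum_i (AB)_{ii} where (AB)_{ii} = sum_k A_{ik} B_{ki}.
(AB)_{11} = 0.7*-7.9 + -2.7*0.5 = -6.88
(AB)_{22} = -4.7*-0.6 + 8.5*-7.9 = -64.33
Tr(AB) = -6.88 + -64.33 = -71.21

-71.21


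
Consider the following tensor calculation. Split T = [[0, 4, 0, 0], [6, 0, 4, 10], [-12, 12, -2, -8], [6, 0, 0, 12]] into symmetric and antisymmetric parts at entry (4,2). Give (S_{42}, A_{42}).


T_{42} = 0
T_{24} = 10
S_{42} = (0 + 10)/2 = 10/2 = 5
A_{42} = (0 - 10)/2 = -10/2 = -5
Check: S + A = 5 + -5 = 0 = T_{42}.

(5, -5)


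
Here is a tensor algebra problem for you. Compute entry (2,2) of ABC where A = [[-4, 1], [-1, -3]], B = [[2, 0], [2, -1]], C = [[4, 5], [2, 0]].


(ABC)_{22} = sum_m (AB)_{2m} C_{m2}. First compute row 2 of AB.
(AB)_{21} = -1*2 + -3*2 = -8
(AB)_{22} = -1*0 + -3*-1 = 3
Now contract with column 2 of C:
(AB)_{21} * C_{12} = -8 * 5 = -40
(AB)_{22} * C_{22} = 3 * 0 = 0
(ABC)_{22} = -40 + 0 = -40

-40


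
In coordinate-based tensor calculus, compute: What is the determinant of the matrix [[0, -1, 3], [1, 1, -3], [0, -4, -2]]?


Expanding along the first row, det(A) = a11*M_11 - a12*M_12 + a13*M_13, where M_1j is the (1,j) minor.
Minor M_11 = 1*-2 - -3*-4 = -14
Minor M_12 = 1*-2 - -3*0 = -2
Minor M_13 = 1*-4 - 1*0 = -4
det = 0*(-14) - -1*(-2) + 3*(-4)
    = 0 - 2 + -12
    = -14

-14


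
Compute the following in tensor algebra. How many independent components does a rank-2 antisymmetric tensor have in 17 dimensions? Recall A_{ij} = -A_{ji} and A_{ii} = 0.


An antisymmetric rank-2 tensor satisfies A_{ij} = -A_{ji}, so diagonal entries are zero.
The independent components are the upper-triangular entries: C(n, 2) = n(n-1)/2.
n = 17
C(17, 2) = 17 * 16 / 2 = 272 / 2 = 136

136


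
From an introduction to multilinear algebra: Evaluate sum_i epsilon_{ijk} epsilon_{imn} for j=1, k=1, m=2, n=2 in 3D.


Using the identity: epsilon_{ijk} epsilon_{imn} = delta_{jm} delta_{kn} - delta_{jn} delta_{km}.
delta_{12} = 0
delta_{12} = 0
delta_{12} = 0
delta_{12} = 0
Result = 0 * 0 - 0 * 0 = 0 - 0 = 0

0


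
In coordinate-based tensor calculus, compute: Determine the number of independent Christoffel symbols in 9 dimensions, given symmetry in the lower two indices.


Christoffel symbols Gamma^k_{ij} are symmetric in i,j, so there are d * d(d+1)/2 independent symbols.
d = 9
d(d+1)/2 = 9 * 10 / 2 = 45
Total = 9 * 45 = 405

405


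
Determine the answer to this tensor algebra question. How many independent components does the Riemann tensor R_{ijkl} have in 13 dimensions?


The Riemann tensor in d dimensions has d^2(d^2 - 1)/12 independent components.
d = 13, so d^2 = 169
d^2 - 1 = 168
d^2(d^2 - 1) = 169 * 168 = 28392
Divide by 12: 28392 / 12 = 2366

2366


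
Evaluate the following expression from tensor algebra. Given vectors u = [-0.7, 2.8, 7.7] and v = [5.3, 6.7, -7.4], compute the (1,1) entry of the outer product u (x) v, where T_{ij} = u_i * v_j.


The outer product entry T_{ij} = u_i * v_j.
We need i=1, j=1.
u_1 = -0.7, v_1 = 5.3
T_{1,1} = -0.7 * 5.3 = -3.71

-3.71


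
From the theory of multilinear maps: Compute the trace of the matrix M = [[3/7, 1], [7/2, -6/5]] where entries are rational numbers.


The trace is the sum of diagonal entries.
Diagonal: M[1,1] = 3/7, M[2,2] = -6/5
Tr(M) = 3/7 + -6/5
Computing step by step:
After adding M[1,1]: 3/7
After adding M[2,2]: -27/35
Tr(M) = -27/35

-27/35


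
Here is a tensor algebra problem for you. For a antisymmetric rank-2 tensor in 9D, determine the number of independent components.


A antisymmetric rank-2 tensor in d dimensions has d(d-1)/2 independent components.
d = 9
d(d-1)/2 = 9 * 8 / 2 = 72 / 2 = 36

36


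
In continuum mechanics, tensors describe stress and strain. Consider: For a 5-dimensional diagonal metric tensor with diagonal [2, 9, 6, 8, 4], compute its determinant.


For a diagonal metric, the determinant is the product of diagonal entries.
Diagonal entries: 2, 9, 6, 8, 4
det(g) = 2 * 9 * 6 * 8 * 4 = 3456

3456


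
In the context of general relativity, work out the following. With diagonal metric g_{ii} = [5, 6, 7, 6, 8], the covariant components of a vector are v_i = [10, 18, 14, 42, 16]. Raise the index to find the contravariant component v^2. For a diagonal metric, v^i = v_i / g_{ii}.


To raise an index with a diagonal metric: v^i = v_i / g_{ii}.
For index 2: v_2 = 18, g_{22} = 6
v^2 = 18 / 6 = 3

3


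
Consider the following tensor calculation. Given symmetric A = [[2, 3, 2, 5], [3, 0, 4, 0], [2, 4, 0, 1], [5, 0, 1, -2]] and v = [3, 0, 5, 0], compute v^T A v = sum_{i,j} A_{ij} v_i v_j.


First compute Av:
(Av)_1 = 2*3 + 3*0 + 2*5 + 5*0 = 16
(Av)_2 = 3*3 + 0*0 + 4*5 + 0*0 = 29
(Av)_3 = 2*3 + 4*0 + 0*5 + 1*0 = 6
(Av)_4 = 5*3 + 0*0 + 1*5 + -2*0 = 20
Av = [16, 29, 6, 20]
Then v^T (Av) = 3*16 + 0*29 + 5*6 + 0*20
= 48 + 0 + 30 + 0 = 78

78


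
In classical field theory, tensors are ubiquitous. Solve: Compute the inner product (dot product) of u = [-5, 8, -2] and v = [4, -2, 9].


The inner product u . v = sum of u_i * v_i.
Term-by-term: -5 * 4, 8 * -2, -2 * 9
Products: -20, -16, -18
Sum = -20 + -16 + -18 = -54

-54


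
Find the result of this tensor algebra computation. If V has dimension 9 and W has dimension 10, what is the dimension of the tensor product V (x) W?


The dimension of a tensor product is the product of dimensions.
dim(V) = 9, dim(W) = 10
dim(V (x) W) = 9 * 10 = 90

90


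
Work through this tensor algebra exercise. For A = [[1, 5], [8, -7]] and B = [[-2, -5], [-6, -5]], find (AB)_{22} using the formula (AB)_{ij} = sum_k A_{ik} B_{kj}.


(AB)_{ij} = sum_k A_{ik} B_{kj}.
For i=2, j=2:
A_{21} * B_{12} = 8 * -5 = -40
A_{22} * B_{22} = -7 * -5 = 35
Sum = -40 + 35 = -5

-5


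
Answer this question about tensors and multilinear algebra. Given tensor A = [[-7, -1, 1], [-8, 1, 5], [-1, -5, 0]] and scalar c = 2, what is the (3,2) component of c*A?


Scalar multiplication: (cA)_{ij} = c * A_{ij}.
c = 2
A_{32} = -5
(cA)_{32} = 2 * -5 = -10

-10


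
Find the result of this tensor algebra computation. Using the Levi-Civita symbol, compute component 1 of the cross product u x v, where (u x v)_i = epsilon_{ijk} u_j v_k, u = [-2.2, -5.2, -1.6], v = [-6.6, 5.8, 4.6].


(u x v)_1 = sum_{j,k} epsilon_{1jk} u_j v_k. Only permutations of (1,2,3) contribute; the two non-zero terms are:
eps_{123} u_2 v_3 = 1 * -5.2 * 4.6 = -23.92
eps_{132} u_3 v_2 = -1 * -1.6 * 5.8 = 9.28
(u x v)_1 = -14.64

-14.64


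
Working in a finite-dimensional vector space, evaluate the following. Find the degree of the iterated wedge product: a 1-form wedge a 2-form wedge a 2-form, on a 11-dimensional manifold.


The degree of a wedge product is the sum of the degrees of the individual forms.
Degrees: 1, 2, 2
Total degree = 1 + 2 + 2 = 5

5


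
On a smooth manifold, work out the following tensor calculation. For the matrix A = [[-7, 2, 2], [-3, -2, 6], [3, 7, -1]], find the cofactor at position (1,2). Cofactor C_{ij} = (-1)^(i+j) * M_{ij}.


To find cofactor C_{12}, delete row 1 and column 2.
The resulting 2x2 submatrix is: [[-3, 6], [3, -1]]
Minor M_{12} = -3*-1 - 6*3
  = 3 - 18 = -15
Sign = (-1)^(1+2) = (-1)^3 = -1
Cofactor C_{12} = -1 * -15 = 15

15


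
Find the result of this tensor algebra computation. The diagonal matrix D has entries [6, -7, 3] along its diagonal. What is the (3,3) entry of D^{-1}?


For a diagonal matrix, the inverse has entries (D^{-1})_{ii} = 1/d_{ii}.
The diagonal entries are: d_{11} = 6, d_{22} = -7, d_{33} = 3
We need (D^{-1})_{33} = 1/d_{33} = 1/3 = 1/3

1/3


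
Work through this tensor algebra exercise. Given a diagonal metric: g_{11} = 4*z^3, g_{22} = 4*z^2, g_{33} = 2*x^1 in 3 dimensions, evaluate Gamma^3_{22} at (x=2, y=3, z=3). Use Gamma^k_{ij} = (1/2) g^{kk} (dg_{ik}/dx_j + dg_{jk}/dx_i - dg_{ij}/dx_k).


For a diagonal metric, Gamma^k_{ij} = (1/2) g^{kk} (dg_{ik}/dx_j + dg_{jk}/dx_i - dg_{ij}/dx_k).
The metric is diagonal, so g_{ab} = 0 for a != b.
At the given point: g_{11} = 108, g_{22} = 36, g_{33} = 4
g^{33} = 1/4
dg_{23}/dx_2 = 0 (off-diagonal)
dg_{23}/dx_2 = 0 (off-diagonal)
dg_{22}/dx_3 = dg_{22}/dx_3 = 24
Numerator = 0 + 0 - 24 = -24
Gamma^3_{22} = -24 / (2 * 4) = -3

-3


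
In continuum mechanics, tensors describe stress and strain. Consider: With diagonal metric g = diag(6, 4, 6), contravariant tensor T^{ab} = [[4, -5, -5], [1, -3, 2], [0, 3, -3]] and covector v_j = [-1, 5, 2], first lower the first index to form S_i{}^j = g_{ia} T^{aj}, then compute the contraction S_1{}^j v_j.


Step 1: lower the first index. For a diagonal metric, g_{ia} T^{aj} = g_{ii} T^{ij} (no sum on i).
g_{11} = 6
S_1{}^1 = 6 * T^{11} = 6 * 4 = 24
S_1{}^2 = 6 * T^{12} = 6 * -5 = -30
S_1{}^3 = 6 * T^{13} = 6 * -5 = -30
Step 2: contract S_1{}^j with v_j.
S_1{}^1 * v_1 = 24 * -1 = -24
S_1{}^2 * v_2 = -30 * 5 = -150
S_1{}^3 * v_3 = -30 * 2 = -60
Result = -24 + -150 + -60 = -234

-234


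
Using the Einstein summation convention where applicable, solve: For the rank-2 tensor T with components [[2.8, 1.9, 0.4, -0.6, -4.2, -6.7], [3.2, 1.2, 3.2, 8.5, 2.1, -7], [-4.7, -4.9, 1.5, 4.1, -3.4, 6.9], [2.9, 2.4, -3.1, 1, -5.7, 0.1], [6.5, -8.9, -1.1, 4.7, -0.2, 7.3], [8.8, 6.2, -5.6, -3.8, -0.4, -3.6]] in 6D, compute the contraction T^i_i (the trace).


The contraction (trace) of a rank-2 tensor is the sum of its diagonal elements.
Diagonal entries: A[1,1] = 2.8, A[2,2] = 1.2, A[3,3] = 1.5, A[4,4] = 1, A[5,5] = -0.2, A[6,6] = -3.6
Tr(A) = 2.8 + 1.2 + 1.5 + 1 + -0.2 + -3.6 = 2.7

2.7


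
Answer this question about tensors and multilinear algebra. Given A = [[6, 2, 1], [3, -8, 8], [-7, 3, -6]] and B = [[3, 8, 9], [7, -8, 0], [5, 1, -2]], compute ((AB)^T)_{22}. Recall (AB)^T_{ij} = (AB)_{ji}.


(AB)^T_{ij} = (AB)_{ji} = sum_k A_{jk} B_{ki}.
For i=2, j=2 we need (AB)_{22}:
A_{21} * B_{12} = 3 * 8 = 24
A_{22} * B_{22} = -8 * -8 = 64
A_{23} * B_{32} = 8 * 1 = 8
Sum = 24 + 64 + 8 = 96

96


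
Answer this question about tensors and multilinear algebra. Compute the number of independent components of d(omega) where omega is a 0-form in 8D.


The exterior derivative of a p-form is a (p+1)-form.
Its number of independent components is C(n, p+1).
n = 8, p+1 = 1
C(8, 1) = 8

8


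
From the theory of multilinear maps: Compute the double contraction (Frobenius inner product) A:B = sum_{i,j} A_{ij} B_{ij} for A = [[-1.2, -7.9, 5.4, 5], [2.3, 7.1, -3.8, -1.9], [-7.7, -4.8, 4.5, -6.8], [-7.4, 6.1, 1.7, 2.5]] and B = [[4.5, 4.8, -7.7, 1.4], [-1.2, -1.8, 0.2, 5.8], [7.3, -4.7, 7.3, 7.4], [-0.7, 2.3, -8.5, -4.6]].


A:B = sum over all i,j of A_{ij} * B_{ij}.
Row 1: -1.2*4.5=-5.4, -7.9*4.8=-37.92, 5.4*-7.7=-41.58, 5*1.4=7 => row sum = -77.9
Row 2: 2.3*-1.2=-2.76, 7.1*-1.8=-12.78, -3.8*0.2=-0.76, -1.9*5.8=-11.02 => row sum = -27.32
Row 3: -7.7*7.3=-56.21, -4.8*-4.7=22.56, 4.5*7.3=32.85, -6.8*7.4=-50.32 => row sum = -51.12
Row 4: -7.4*-0.7=5.18, 6.1*2.3=14.03, 1.7*-8.5=-14.45, 2.5*-4.6=-11.5 => row sum = -6.74
Total = -77.9 + -27.32 + -51.12 + -6.74 = -163.08

-163.08


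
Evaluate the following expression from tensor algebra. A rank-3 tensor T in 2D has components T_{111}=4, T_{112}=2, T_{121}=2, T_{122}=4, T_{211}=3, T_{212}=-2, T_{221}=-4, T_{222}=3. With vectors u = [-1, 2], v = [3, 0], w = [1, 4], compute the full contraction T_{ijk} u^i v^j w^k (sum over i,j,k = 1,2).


S = sum over i,j,k of T_{ijk} u_i v_j w_k. Expanding all 8 terms:
T_{111}*u_1*v_1*w_1 = 4*-1*3*1 = -12  (running total: -12)
T_{112}*u_1*v_1*w_2 = 2*-1*3*4 = -24  (running total: -36)
T_{121}*u_1*v_2*w_1 = 2*-1*0*1 = 0  (running total: -36)
T_{122}*u_1*v_2*w_2 = 4*-1*0*4 = 0  (running total: -36)
T_{211}*u_2*v_1*w_1 = 3*2*3*1 = 18  (running total: -18)
T_{212}*u_2*v_1*w_2 = -2*2*3*4 = -48  (running total: -66)
T_{221}*u_2*v_2*w_1 = -4*2*0*1 = 0  (running total: -66)
T_{222}*u_2*v_2*w_2 = 3*2*0*4 = 0  (running total: -66)
S = -66

-66


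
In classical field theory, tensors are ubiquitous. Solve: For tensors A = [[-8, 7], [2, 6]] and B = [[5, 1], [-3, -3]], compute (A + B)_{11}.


Tensor addition is component-wise: (A + B)_{ij} = A_{ij} + B_{ij}.
A_{11} = -8
B_{11} = 5
(A + B)_{11} = -8 + 5 = -3

-3


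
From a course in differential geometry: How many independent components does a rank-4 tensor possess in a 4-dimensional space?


The number of components of a rank-r tensor in d dimensions is d^r.
Here d = 4 and r = 4.
4^4 = 256

256


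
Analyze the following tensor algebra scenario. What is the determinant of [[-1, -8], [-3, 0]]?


For a 2x2 matrix [[a, b], [c, d]], det = a*d - b*c.
a = -1, b = -8, c = -3, d = 0
a*d = -1 * 0 = 0
b*c = -8 * -3 = 24
det = 0 - 24 = -24

-24


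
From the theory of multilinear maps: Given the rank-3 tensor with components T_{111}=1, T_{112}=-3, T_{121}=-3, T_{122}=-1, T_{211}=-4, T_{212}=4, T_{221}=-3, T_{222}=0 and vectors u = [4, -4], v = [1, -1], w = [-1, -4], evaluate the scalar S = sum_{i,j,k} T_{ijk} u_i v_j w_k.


S = sum over i,j,k of T_{ijk} u_i v_j w_k. Expanding all 8 terms:
T_{111}*u_1*v_1*w_1 = 1*4*1*-1 = -4  (running total: -4)
T_{112}*u_1*v_1*w_2 = -3*4*1*-4 = 48  (running total: 44)
T_{121}*u_1*v_2*w_1 = -3*4*-1*-1 = -12  (running total: 32)
T_{122}*u_1*v_2*w_2 = -1*4*-1*-4 = -16  (running total: 16)
T_{211}*u_2*v_1*w_1 = -4*-4*1*-1 = -16  (running total: 0)
T_{212}*u_2*v_1*w_2 = 4*-4*1*-4 = 64  (running total: 64)
T_{221}*u_2*v_2*w_1 = -3*-4*-1*-1 = 12  (running total: 76)
T_{222}*u_2*v_2*w_2 = 0*-4*-1*-4 = 0  (running total: 76)
S = 76

76


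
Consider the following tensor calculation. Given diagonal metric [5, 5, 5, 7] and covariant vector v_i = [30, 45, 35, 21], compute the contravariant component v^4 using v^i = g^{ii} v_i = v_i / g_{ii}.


To raise an index with a diagonal metric: v^i = v_i / g_{ii}.
For index 4: v_4 = 21, g_{44} = 7
v^4 = 21 / 7 = 3

3


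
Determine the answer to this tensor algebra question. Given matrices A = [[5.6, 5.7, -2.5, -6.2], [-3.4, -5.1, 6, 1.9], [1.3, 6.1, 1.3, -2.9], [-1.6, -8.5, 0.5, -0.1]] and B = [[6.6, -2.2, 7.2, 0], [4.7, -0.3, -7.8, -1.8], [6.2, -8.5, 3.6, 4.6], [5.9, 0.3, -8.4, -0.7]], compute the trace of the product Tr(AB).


Tr(AB) = sum_i (AB)_{ii} where (AB)_{ii} = sum_k A_{ik} B_{ki}.
(AB)_{11} = 5.6*6.6 + 5.7*4.7 + -2.5*6.2 + -6.2*5.9 = 11.67
(AB)_{22} = -3.4*-2.2 + -5.1*-0.3 + 6*-8.5 + 1.9*0.3 = -41.42
(AB)_{33} = 1.3*7.2 + 6.1*-7.8 + 1.3*3.6 + -2.9*-8.4 = -9.18
(AB)_{44} = -1.6*0 + -8.5*-1.8 + 0.5*4.6 + -0.1*-0.7 = 17.67
Tr(AB) = 11.67 + -41.42 + -9.18 + 17.67 = -21.26

-21.26


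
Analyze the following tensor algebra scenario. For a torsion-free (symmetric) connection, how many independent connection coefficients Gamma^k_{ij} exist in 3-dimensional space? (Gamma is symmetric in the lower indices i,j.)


Christoffel symbols Gamma^k_{ij} are symmetric in i,j, so there are d * d(d+1)/2 independent symbols.
d = 3
d(d+1)/2 = 3 * 4 / 2 = 6
Total = 3 * 6 = 18

18


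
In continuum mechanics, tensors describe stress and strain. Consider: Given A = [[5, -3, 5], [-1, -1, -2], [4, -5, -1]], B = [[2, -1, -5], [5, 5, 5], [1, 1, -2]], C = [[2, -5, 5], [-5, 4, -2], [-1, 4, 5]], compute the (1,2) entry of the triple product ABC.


(ABC)_{12} = sum_m (AB)_{1m} C_{m2}. First compute row 1 of AB.
(AB)_{11} = 5*2 + -3*5 + 5*1 = 0
(AB)_{12} = 5*-1 + -3*5 + 5*1 = -15
(AB)_{13} = 5*-5 + -3*5 + 5*-2 = -50
Now contract with column 2 of C:
(AB)_{11} * C_{12} = 0 * -5 = 0
(AB)_{12} * C_{22} = -15 * 4 = -60
(AB)_{13} * C_{32} = -50 * 4 = -200
(ABC)_{12} = 0 + -60 + -200 = -260

-260


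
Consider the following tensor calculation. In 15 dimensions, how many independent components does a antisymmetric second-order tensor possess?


A antisymmetric rank-2 tensor in d dimensions has d(d-1)/2 independent components.
d = 15
d(d-1)/2 = 15 * 14 / 2 = 210 / 2 = 105

105


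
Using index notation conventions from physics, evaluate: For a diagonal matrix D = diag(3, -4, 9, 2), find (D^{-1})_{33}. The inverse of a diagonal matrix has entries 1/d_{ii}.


For a diagonal matrix, the inverse has entries (D^{-1})_{ii} = 1/d_{ii}.
The diagonal entries are: d_{11} = 3, d_{22} = -4, d_{33} = 9, d_{44} = 2
We need (D^{-1})_{33} = 1/d_{33} = 1/9 = 1/9

1/9


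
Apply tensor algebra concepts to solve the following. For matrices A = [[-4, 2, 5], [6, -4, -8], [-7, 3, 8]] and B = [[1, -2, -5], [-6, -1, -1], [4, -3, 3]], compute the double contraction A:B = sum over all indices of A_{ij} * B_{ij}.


A:B = sum over all i,j of A_{ij} * B_{ij}.
Row 1: -4*1=-4, 2*-2=-4, 5*-5=-25 => row sum = -33
Row 2: 6*-6=-36, -4*-1=4, -8*-1=8 => row sum = -24
Row 3: -7*4=-28, 3*-3=-9, 8*3=24 => row sum = -13
Total = -33 + -24 + -13 = -70

-70


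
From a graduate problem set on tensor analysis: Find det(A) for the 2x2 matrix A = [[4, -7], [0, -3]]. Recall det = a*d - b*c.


For a 2x2 matrix [[a, b], [c, d]], det = a*d - b*c.
a = 4, b = -7, c = 0, d = -3
a*d = 4 * -3 = -12
b*c = -7 * 0 = 0
det = -12 - 0 = -12

-12


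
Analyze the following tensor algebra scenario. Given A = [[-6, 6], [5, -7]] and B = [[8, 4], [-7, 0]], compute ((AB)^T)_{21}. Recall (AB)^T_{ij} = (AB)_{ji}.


(AB)^T_{ij} = (AB)_{ji} = sum_k A_{jk} B_{ki}.
For i=2, j=1 we need (AB)_{12}:
A_{11} * B_{12} = -6 * 4 = -24
A_{12} * B_{22} = 6 * 0 = 0
Sum = -24 + 0 = -24

-24


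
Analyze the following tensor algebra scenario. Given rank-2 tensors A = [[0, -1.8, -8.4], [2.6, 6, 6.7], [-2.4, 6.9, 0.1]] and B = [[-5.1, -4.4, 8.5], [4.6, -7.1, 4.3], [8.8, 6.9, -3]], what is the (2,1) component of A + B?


Tensor addition is component-wise: (A + B)_{ij} = A_{ij} + B_{ij}.
A_{21} = 2.6
B_{21} = 4.6
(A + B)_{21} = 2.6 + 4.6 = 7.2

7.2


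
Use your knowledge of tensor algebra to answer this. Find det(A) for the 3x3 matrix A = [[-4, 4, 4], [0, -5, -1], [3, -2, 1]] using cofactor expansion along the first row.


Expanding along the first row, det(A) = a11*M_11 - a12*M_12 + a13*M_13, where M_1j is the (1,j) minor.
Minor M_11 = -5*1 - -1*-2 = -7
Minor M_12 = 0*1 - -1*3 = 3
Minor M_13 = 0*-2 - -5*3 = 15
det = -4*(-7) - 4*(3) + 4*(15)
    = 28 - 12 + 60
    = 76

76


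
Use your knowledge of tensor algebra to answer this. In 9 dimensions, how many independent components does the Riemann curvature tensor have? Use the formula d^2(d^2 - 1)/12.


The Riemann tensor in d dimensions has d^2(d^2 - 1)/12 independent components.
d = 9, so d^2 = 81
d^2 - 1 = 80
d^2(d^2 - 1) = 81 * 80 = 6480
Divide by 12: 6480 / 12 = 540

540


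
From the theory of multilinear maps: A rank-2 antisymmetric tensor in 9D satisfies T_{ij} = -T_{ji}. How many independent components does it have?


An antisymmetric rank-2 tensor satisfies A_{ij} = -A_{ji}, so diagonal entries are zero.
The independent components are the upper-triangular entries: C(n, 2) = n(n-1)/2.
n = 9
C(9, 2) = 9 * 8 / 2 = 72 / 2 = 36

36


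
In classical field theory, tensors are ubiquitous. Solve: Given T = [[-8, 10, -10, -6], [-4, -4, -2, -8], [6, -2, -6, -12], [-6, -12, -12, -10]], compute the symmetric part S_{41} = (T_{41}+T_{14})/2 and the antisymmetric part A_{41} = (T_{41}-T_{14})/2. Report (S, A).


T_{41} = -6
T_{14} = -6
S_{41} = (-6 + -6)/2 = -12/2 = -6
A_{41} = (-6 - -6)/2 = 0/2 = 0
Check: S + A = -6 + 0 = -6 = T_{41}.

(-6, 0)


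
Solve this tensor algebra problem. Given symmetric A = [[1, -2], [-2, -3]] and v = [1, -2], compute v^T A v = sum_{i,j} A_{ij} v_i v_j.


First compute Av:
(Av)_1 = 1*1 + -2*-2 = 5
(Av)_2 = -2*1 + -3*-2 = 4
Av = [5, 4]
Then v^T (Av) = 1*5 + -2*4
= 5 + -8 = -3

-3


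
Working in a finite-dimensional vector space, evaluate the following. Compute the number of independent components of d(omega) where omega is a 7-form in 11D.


The exterior derivative of a p-form is a (p+1)-form.
Its number of independent components is C(n, p+1).
n = 11, p+1 = 8
C(11, 8) = 165

165


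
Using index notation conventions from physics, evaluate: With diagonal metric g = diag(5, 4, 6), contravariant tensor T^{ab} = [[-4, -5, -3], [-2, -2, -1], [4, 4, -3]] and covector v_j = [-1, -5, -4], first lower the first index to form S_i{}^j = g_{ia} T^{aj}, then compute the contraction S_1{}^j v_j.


Step 1: lower the first index. For a diagonal metric, g_{ia} T^{aj} = g_{ii} T^{ij} (no sum on i).
g_{11} = 5
S_1{}^1 = 5 * T^{11} = 5 * -4 = -20
S_1{}^2 = 5 * T^{12} = 5 * -5 = -25
S_1{}^3 = 5 * T^{13} = 5 * -3 = -15
Step 2: contract S_1{}^j with v_j.
S_1{}^1 * v_1 = -20 * -1 = 20
S_1{}^2 * v_2 = -25 * -5 = 125
S_1{}^3 * v_3 = -15 * -4 = 60
Result = 20 + 125 + 60 = 205

205


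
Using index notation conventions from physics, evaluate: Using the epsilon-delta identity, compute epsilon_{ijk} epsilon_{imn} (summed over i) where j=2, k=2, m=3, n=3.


Using the identity: epsilon_{ijk} epsilon_{imn} = delta_{jm} delta_{kn} - delta_{jn} delta_{km}.
delta_{23} = 0
delta_{23} = 0
delta_{23} = 0
delta_{23} = 0
Result = 0 * 0 - 0 * 0 = 0 - 0 = 0

0


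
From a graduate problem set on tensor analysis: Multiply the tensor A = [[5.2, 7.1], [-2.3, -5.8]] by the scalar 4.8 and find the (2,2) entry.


Scalar multiplication: (cA)_{ij} = c * A_{ij}.
c = 4.8
A_{22} = -5.8
(cA)_{22} = 4.8 * -5.8 = -27.84

-27.84


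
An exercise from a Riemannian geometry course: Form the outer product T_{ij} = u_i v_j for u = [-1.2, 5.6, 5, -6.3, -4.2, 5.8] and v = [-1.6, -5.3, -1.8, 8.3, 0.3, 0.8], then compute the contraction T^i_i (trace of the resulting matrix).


The outer product gives T_{ij} = u_i v_j.
The trace (contraction) is Tr(T) = sum_i T_{ii} = sum_i u_i v_i.
Diagonal entries:
T_{11} = u_1 * v_1 = -1.2 * -1.6 = 1.92
T_{22} = u_2 * v_2 = 5.6 * -5.3 = -29.68
T_{33} = u_3 * v_3 = 5 * -1.8 = -9
T_{44} = u_4 * v_4 = -6.3 * 8.3 = -52.29
T_{55} = u_5 * v_5 = -4.2 * 0.3 = -1.26
T_{66} = u_6 * v_6 = 5.8 * 0.8 = 4.64
Tr(T) = 1.92 + -29.68 + -9 + -52.29 + -1.26 + 4.64 = -85.67

-85.67


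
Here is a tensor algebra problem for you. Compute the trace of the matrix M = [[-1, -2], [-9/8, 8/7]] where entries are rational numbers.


The trace is the sum of diagonal entries.
Diagonal: M[1,1] = -1, M[2,2] = 8/7
Tr(M) = -1 + 8/7
Computing step by step:
After adding M[1,1]: -1
After adding M[2,2]: 1/7
Tr(M) = 1/7

1/7


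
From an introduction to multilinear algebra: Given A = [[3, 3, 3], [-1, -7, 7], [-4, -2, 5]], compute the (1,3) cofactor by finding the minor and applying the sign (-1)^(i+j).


To find cofactor C_{13}, delete row 1 and column 3.
The resulting 2x2 submatrix is: [[-1, -7], [-4, -2]]
Minor M_{13} = -1*-2 - -7*-4
  = 2 - 28 = -26
Sign = (-1)^(1+3) = (-1)^4 = 1
Cofactor C_{13} = 1 * -26 = -26

-26


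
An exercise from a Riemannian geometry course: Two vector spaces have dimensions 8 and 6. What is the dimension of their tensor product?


The dimension of a tensor product is the product of dimensions.
dim(V) = 8, dim(W) = 6
dim(V (x) W) = 8 * 6 = 48

48


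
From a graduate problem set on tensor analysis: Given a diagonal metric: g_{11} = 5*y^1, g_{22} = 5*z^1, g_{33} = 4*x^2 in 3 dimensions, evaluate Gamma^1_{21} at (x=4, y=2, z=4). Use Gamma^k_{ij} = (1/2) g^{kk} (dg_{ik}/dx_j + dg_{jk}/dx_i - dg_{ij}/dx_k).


For a diagonal metric, Gamma^k_{ij} = (1/2) g^{kk} (dg_{ik}/dx_j + dg_{jk}/dx_i - dg_{ij}/dx_k).
The metric is diagonal, so g_{ab} = 0 for a != b.
At the given point: g_{11} = 10, g_{22} = 20, g_{33} = 64
g^{11} = 1/10
dg_{21}/dx_1 = 0 (off-diagonal)
dg_{11}/dx_2 = dg_{11}/dx_2 = 5
dg_{21}/dx_1 = 0 (off-diagonal)
Numerator = 0 + 5 - 0 = 5
Gamma^1_{21} = 5 / (2 * 10) = 1/4

1/4


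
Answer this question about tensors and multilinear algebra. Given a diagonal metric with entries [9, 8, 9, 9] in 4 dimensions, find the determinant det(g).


For a diagonal metric, the determinant is the product of diagonal entries.
Diagonal entries: 9, 8, 9, 9
det(g) = 9 * 8 * 9 * 9 = 5832

5832


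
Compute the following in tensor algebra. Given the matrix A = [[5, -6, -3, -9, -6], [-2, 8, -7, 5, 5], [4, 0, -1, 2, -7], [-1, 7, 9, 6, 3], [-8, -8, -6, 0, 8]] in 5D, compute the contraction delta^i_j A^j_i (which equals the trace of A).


The contraction (trace) of a rank-2 tensor is the sum of its diagonal elements.
Diagonal entries: A[1,1] = 5, A[2,2] = 8, A[3,3] = -1, A[4,4] = 6, A[5,5] = 8
Tr(A) = 5 + 8 + -1 + 6 + 8 = 26

26


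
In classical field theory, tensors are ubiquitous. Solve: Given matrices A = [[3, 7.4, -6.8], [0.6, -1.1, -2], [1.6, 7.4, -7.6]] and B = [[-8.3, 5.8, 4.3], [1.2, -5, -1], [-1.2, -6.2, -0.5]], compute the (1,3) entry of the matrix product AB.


(AB)_{ij} = sum_k A_{ik} B_{kj}.
For i=1, j=3:
A_{11} * B_{13} = 3 * 4.3 = 12.9
A_{12} * B_{23} = 7.4 * -1 = -7.4
A_{13} * B_{33} = -6.8 * -0.5 = 3.4
Sum = 12.9 + -7.4 + 3.4 = 8.9

8.9


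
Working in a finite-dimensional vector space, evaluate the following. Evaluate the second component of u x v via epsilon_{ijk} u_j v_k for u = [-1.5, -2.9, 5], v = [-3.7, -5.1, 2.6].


(u x v)_2 = sum_{j,k} epsilon_{2jk} u_j v_k. Only permutations of (1,2,3) contribute; the two non-zero terms are:
eps_{213} u_1 v_3 = -1 * -1.5 * 2.6 = 3.9
eps_{231} u_3 v_1 = 1 * 5 * -3.7 = -18.5
(u x v)_2 = -14.6

-14.6


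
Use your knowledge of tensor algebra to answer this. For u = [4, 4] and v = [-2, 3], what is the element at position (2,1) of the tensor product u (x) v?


The outer product entry T_{ij} = u_i * v_j.
We need i=2, j=1.
u_2 = 4, v_1 = -2
T_{2,1} = 4 * -2 = -8

-8
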